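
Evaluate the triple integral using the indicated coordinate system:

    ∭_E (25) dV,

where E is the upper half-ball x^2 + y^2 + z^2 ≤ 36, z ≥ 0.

In spherical coordinates, x = ρ sin(φ) cos(θ), y = ρ sin(φ) sin(θ), z = ρ cos(φ), and dV = ρ^2 sin(φ) dρ dφ dθ.

The integrand becomes 25, so

    ∭_E (25) dV = ∫_{0}^{2π} ∫_{0}^{π/2} ∫_{0}^{6} (25) · ρ^2 sin(φ) dρ dφ dθ.

Inner (ρ): 1800sin(φ).
Middle (φ): 1800.
Outer (θ): 3600π.

Therefore the triple integral equals 3600π.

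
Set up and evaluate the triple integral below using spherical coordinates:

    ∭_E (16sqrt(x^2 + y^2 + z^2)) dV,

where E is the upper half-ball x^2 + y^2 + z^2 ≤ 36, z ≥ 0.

In spherical coordinates, x = ρ sin(φ) cos(θ), y = ρ sin(φ) sin(θ), z = ρ cos(φ), and dV = ρ^2 sin(φ) dρ dφ dθ.

The integrand becomes 16ρ, so

    ∭_E (16sqrt(x^2 + y^2 + z^2)) dV = ∫_{0}^{2π} ∫_{0}^{π/2} ∫_{0}^{6} (16ρ) · ρ^2 sin(φ) dρ dφ dθ.

Inner (ρ): 5184sin(φ).
Middle (φ): 5184.
Outer (θ): 10368π.

Therefore the triple integral equals 10368π.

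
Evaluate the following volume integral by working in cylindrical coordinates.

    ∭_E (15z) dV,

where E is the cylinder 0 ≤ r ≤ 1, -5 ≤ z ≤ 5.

In cylindrical coordinates, x = r cos(θ), y = r sin(θ), z = z, and dV = r dr dθ dz.

The integrand becomes 15z, so

    ∭_E (15z) dV = ∫_{0}^{2π} ∫_{0}^{1} ∫_{-5}^{5} (15z) · r dz dr dθ.

Inner (z): 0.
Middle (r from 0 to 1): 0.
Outer (θ): 0.

Therefore the triple integral equals 0.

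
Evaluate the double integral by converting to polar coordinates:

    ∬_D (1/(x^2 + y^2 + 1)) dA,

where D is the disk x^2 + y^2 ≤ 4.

The region D is 0 ≤ r ≤ 2, 0 ≤ θ ≤ 2π in polar coordinates, where x = r cos(θ), y = r sin(θ), and dA = r dr dθ.

Under the substitution, the integrand becomes 1/(r^2 + 1), so

    ∬_D (1/(x^2 + y^2 + 1)) dA = ∫_{0}^{2π} ∫_{0}^{2} (1/(r^2 + 1)) · r dr dθ.

Inner integral (in r): ∫_{0}^{2} (1/(r^2 + 1)) · r dr = log(5)/2.

Outer integral (in θ): ∫_{0}^{2π} (log(5)/2) dθ = π log(5).

Therefore ∬_D (1/(x^2 + y^2 + 1)) dA = π log(5).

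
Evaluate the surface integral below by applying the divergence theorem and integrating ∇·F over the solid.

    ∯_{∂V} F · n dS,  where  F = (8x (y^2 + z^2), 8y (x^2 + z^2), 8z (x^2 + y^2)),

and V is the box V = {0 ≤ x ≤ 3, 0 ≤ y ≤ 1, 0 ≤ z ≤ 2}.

By the divergence theorem,

    ∯_{∂V} F · n dS = ∭_V (∇ · F) dV.

Compute the divergence:
    ∇ · F = ∂F_x/∂x + ∂F_y/∂y + ∂F_z/∂z = 8y^2 + 8z^2 + 8x^2 + 8z^2 + 8x^2 + 8y^2 = 16x^2 + 16y^2 + 16z^2.

V is a rectangular box, so dV = dx dy dz with 0 ≤ x ≤ 3, 0 ≤ y ≤ 1, 0 ≤ z ≤ 2.

Integrate (16x^2 + 16y^2 + 16z^2) over V as an iterated integral:

    ∭_V (∇·F) dV = ∫_0^{3} ∫_0^{1} ∫_0^{2} (16x^2 + 16y^2 + 16z^2) dz dy dx.

Inner (z from 0 to 2): 32x^2 + 32y^2 + 128/3.
Middle (y from 0 to 1): 32x^2 + 160/3.
Outer (x from 0 to 3): 448.

Therefore ∯_{∂V} F · n dS = 448.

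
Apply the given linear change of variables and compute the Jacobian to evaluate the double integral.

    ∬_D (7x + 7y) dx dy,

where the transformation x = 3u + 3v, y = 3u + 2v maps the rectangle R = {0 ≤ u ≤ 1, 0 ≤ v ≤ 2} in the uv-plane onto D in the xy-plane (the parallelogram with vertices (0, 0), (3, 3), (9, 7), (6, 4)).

Compute the Jacobian determinant of (x, y) with respect to (u, v):

    ∂(x,y)/∂(u,v) = | 3  3 | = (3)(2) - (3)(3) = -3.
                   | 3  2 |

Its absolute value is |J| = 3 (the area scaling factor).

Substituting x = 3u + 3v, y = 3u + 2v into the integrand,

    7x + 7y → 42u + 35v,

so the integral becomes

    ∬_R (42u + 35v) · |J| du dv = ∫_0^1 ∫_0^2 (126u + 105v) dv du.

Inner (v): 252u + 210.
Outer (u): 336.

Therefore ∬_D (7x + 7y) dx dy = 336.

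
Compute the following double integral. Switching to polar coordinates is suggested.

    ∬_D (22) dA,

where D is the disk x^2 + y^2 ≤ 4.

The region D is 0 ≤ r ≤ 2, 0 ≤ θ ≤ 2π in polar coordinates, where x = r cos(θ), y = r sin(θ), and dA = r dr dθ.

Under the substitution, the integrand becomes 22, so

    ∬_D (22) dA = ∫_{0}^{2π} ∫_{0}^{2} (22) · r dr dθ.

Inner integral (in r): ∫_{0}^{2} (22) · r dr = 44.

Outer integral (in θ): ∫_{0}^{2π} (44) dθ = 88π.

Therefore ∬_D (22) dA = 88π.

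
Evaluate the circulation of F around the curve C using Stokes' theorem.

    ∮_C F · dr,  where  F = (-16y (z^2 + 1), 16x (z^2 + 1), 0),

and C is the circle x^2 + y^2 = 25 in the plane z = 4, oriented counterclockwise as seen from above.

Let S be the flat disk x^2 + y^2 ≤ 25 in the plane z = 4, with upward unit normal n̂ = ẑ. By Stokes' theorem,

    ∮_C F · dr = ∬_S (∇ × F) · n̂ dS = ∬_D (curl F)_z dA,

where D is the disk x^2 + y^2 ≤ 25.

Compute the curl of F = (-16y (z^2 + 1), 16x (z^2 + 1), 0):
    (∇ × F)_x = ∂F_z/∂y - ∂F_y/∂z = -32x z,
    (∇ × F)_y = ∂F_x/∂z - ∂F_z/∂x = -32y z,
    (∇ × F)_z = ∂F_y/∂x - ∂F_x/∂y = 32z^2 + 32.

On z = 4, (curl F)_z = 544.

Convert to polar (x = r cos θ, y = r sin θ, dA = r dr dθ); the integrand becomes 544, so

    ∬_D (curl F)_z dA = ∫_0^{2π} ∫_0^{5} (544) · r dr dθ.

Inner (r from 0 to 5): 6800.
Outer (θ from 0 to 2π): 13600π.

Therefore ∮_C F · dr = 13600π.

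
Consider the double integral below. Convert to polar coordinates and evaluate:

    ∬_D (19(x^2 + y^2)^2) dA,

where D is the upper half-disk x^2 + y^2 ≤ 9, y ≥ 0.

The region D is 0 ≤ r ≤ 3, 0 ≤ θ ≤ π in polar coordinates, where x = r cos(θ), y = r sin(θ), and dA = r dr dθ.

Under the substitution, the integrand becomes 19r^4, so

    ∬_D (19(x^2 + y^2)^2) dA = ∫_{0}^{π} ∫_{0}^{3} (19r^4) · r dr dθ.

Inner integral (in r): ∫_{0}^{3} (19r^4) · r dr = 4617/2.

Outer integral (in θ): ∫_{0}^{π} (4617/2) dθ = 4617π/2.

Therefore ∬_D (19(x^2 + y^2)^2) dA = 4617π/2.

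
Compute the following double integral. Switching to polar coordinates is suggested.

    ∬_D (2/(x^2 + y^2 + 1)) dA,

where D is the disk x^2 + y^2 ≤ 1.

The region D is 0 ≤ r ≤ 1, 0 ≤ θ ≤ 2π in polar coordinates, where x = r cos(θ), y = r sin(θ), and dA = r dr dθ.

Under the substitution, the integrand becomes 2/(r^2 + 1), so

    ∬_D (2/(x^2 + y^2 + 1)) dA = ∫_{0}^{2π} ∫_{0}^{1} (2/(r^2 + 1)) · r dr dθ.

Inner integral (in r): ∫_{0}^{1} (2/(r^2 + 1)) · r dr = log(2).

Outer integral (in θ): ∫_{0}^{2π} (log(2)) dθ = 2π log(2).

Therefore ∬_D (2/(x^2 + y^2 + 1)) dA = 2π log(2).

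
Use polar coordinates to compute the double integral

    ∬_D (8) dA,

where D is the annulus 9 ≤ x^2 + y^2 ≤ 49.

The region D is 3 ≤ r ≤ 7, 0 ≤ θ ≤ 2π in polar coordinates, where x = r cos(θ), y = r sin(θ), and dA = r dr dθ.

Under the substitution, the integrand becomes 8, so

    ∬_D (8) dA = ∫_{0}^{2π} ∫_{3}^{7} (8) · r dr dθ.

Inner integral (in r): ∫_{3}^{7} (8) · r dr = 160.

Outer integral (in θ): ∫_{0}^{2π} (160) dθ = 320π.

Therefore ∬_D (8) dA = 320π.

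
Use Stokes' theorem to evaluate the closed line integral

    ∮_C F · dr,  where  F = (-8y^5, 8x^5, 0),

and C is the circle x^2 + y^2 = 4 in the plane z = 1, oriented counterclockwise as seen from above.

Let S be the flat disk x^2 + y^2 ≤ 4 in the plane z = 1, with upward unit normal n̂ = ẑ. By Stokes' theorem,

    ∮_C F · dr = ∬_S (∇ × F) · n̂ dS = ∬_D (curl F)_z dA,

where D is the disk x^2 + y^2 ≤ 4.

Compute the curl of F = (-8y^5, 8x^5, 0):
    (∇ × F)_x = ∂F_z/∂y - ∂F_y/∂z = 0,
    (∇ × F)_y = ∂F_x/∂z - ∂F_z/∂x = 0,
    (∇ × F)_z = ∂F_y/∂x - ∂F_x/∂y = 40x^4 + 40y^4.

On z = 1, (curl F)_z = 40x^4 + 40y^4.

Convert to polar (x = r cos θ, y = r sin θ, dA = r dr dθ); the integrand becomes 40r^4(sin(θ)^4 + cos(θ)^4), so

    ∬_D (curl F)_z dA = ∫_0^{2π} ∫_0^{2} (40r^4(sin(θ)^4 + cos(θ)^4)) · r dr dθ.

Inner (r from 0 to 2): 1280sin(θ)^4/3 + 1280cos(θ)^4/3.
Outer (θ from 0 to 2π): 640π.

Therefore ∮_C F · dr = 640π.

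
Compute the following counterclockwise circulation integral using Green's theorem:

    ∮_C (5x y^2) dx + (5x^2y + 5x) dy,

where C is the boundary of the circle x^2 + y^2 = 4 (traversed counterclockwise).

Green's theorem converts the closed line integral into a double integral over the enclosed region D:

    ∮_C P dx + Q dy = ∬_D (∂Q/∂x - ∂P/∂y) dA.

Here P = 5x y^2, Q = 5x^2y + 5x, so

    ∂Q/∂x = 10x y + 5,    ∂P/∂y = 10x y,
    ∂Q/∂x - ∂P/∂y = 5.

D is the region x^2 + y^2 ≤ 4. Evaluating the double integral:

In polar coordinates (x = r cos θ, y = r sin θ, dA = r dr dθ) the integrand becomes 5, so

    ∬_D (5) dA = ∫_0^{2π} ∫_0^{2} (5) · r dr dθ.

Inner (r from 0 to 2): 10.
Outer (θ from 0 to 2π): 20π.

Therefore ∮_C P dx + Q dy = 20π.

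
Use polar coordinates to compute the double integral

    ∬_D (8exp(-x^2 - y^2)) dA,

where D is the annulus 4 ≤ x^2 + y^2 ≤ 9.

The region D is 2 ≤ r ≤ 3, 0 ≤ θ ≤ 2π in polar coordinates, where x = r cos(θ), y = r sin(θ), and dA = r dr dθ.

Under the substitution, the integrand becomes 8exp(-r^2), so

    ∬_D (8exp(-x^2 - y^2)) dA = ∫_{0}^{2π} ∫_{2}^{3} (8exp(-r^2)) · r dr dθ.

Inner integral (in r): ∫_{2}^{3} (8exp(-r^2)) · r dr = -(4 - 4exp(5))exp(-9).

Outer integral (in θ): ∫_{0}^{2π} (-(4 - 4exp(5))exp(-9)) dθ = -8π (1 - exp(5))exp(-9).

Therefore ∬_D (8exp(-x^2 - y^2)) dA = -8π (1 - exp(5))exp(-9).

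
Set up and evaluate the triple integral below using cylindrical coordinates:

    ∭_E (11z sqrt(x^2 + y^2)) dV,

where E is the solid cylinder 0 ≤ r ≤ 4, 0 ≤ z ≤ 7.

In cylindrical coordinates, x = r cos(θ), y = r sin(θ), z = z, and dV = r dr dθ dz.

The integrand becomes 11r z, so

    ∭_E (11z sqrt(x^2 + y^2)) dV = ∫_{0}^{2π} ∫_{0}^{4} ∫_{0}^{7} (11r z) · r dz dr dθ.

Inner (z): 539r^2/2.
Middle (r from 0 to 4): 17248/3.
Outer (θ): 34496π/3.

Therefore the triple integral equals 34496π/3.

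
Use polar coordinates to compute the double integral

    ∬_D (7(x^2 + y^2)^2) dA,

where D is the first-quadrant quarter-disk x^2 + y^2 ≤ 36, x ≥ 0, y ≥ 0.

The region D is 0 ≤ r ≤ 6, 0 ≤ θ ≤ π/2 in polar coordinates, where x = r cos(θ), y = r sin(θ), and dA = r dr dθ.

Under the substitution, the integrand becomes 7r^4, so

    ∬_D (7(x^2 + y^2)^2) dA = ∫_{0}^{π/2} ∫_{0}^{6} (7r^4) · r dr dθ.

Inner integral (in r): ∫_{0}^{6} (7r^4) · r dr = 54432.

Outer integral (in θ): ∫_{0}^{π/2} (54432) dθ = 27216π.

Therefore ∬_D (7(x^2 + y^2)^2) dA = 27216π.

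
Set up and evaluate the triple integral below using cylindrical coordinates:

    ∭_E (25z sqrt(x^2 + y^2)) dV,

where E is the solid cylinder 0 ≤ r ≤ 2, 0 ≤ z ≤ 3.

In cylindrical coordinates, x = r cos(θ), y = r sin(θ), z = z, and dV = r dr dθ dz.

The integrand becomes 25r z, so

    ∭_E (25z sqrt(x^2 + y^2)) dV = ∫_{0}^{2π} ∫_{0}^{2} ∫_{0}^{3} (25r z) · r dz dr dθ.

Inner (z): 225r^2/2.
Middle (r from 0 to 2): 300.
Outer (θ): 600π.

Therefore the triple integral equals 600π.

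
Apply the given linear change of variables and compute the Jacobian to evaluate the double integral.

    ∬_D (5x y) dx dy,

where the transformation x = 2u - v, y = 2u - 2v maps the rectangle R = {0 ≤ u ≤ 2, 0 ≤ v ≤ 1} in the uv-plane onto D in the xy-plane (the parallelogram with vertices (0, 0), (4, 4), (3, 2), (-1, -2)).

Compute the Jacobian determinant of (x, y) with respect to (u, v):

    ∂(x,y)/∂(u,v) = | 2  -1 | = (2)(-2) - (-1)(2) = -2.
                   | 2  -2 |

Its absolute value is |J| = 2 (the area scaling factor).

Substituting x = 2u - v, y = 2u - 2v into the integrand,

    5x y → 20u^2 - 30u v + 10v^2,

so the integral becomes

    ∬_R (20u^2 - 30u v + 10v^2) · |J| du dv = ∫_0^2 ∫_0^1 (40u^2 - 60u v + 20v^2) dv du.

Inner (v): 40u^2 - 30u + 20/3.
Outer (u): 60.

Therefore ∬_D (5x y) dx dy = 60.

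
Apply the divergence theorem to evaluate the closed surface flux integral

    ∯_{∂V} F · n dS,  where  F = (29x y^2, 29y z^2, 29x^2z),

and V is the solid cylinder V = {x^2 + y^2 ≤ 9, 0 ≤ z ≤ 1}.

By the divergence theorem,

    ∯_{∂V} F · n dS = ∭_V (∇ · F) dV.

Compute the divergence:
    ∇ · F = ∂F_x/∂x + ∂F_y/∂y + ∂F_z/∂z = 29y^2 + 29z^2 + 29x^2 = 29x^2 + 29y^2 + 29z^2.

In cylindrical coordinates, x = r cos(θ), y = r sin(θ), z = z, dV = r dr dθ dz, with 0 ≤ r ≤ 3, 0 ≤ θ ≤ 2π, 0 ≤ z ≤ 1.

The integrand, after substitution and multiplying by the volume element, becomes (29r^2 + 29z^2) · r, so

    ∭_V (∇·F) dV = ∫_0^{2π} ∫_0^{3} ∫_0^{1} (29r^2 + 29z^2) · r dz dr dθ.

Inner (z from 0 to 1): 29r (r^2 + 1/3).
Middle (r from 0 to 3): 2523/4.
Outer (θ from 0 to 2π): 2523π/2.

Therefore ∯_{∂V} F · n dS = 2523π/2.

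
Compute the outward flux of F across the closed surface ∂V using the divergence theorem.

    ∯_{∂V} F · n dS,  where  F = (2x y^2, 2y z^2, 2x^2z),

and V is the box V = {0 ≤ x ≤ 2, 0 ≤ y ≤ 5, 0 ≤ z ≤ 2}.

By the divergence theorem,

    ∯_{∂V} F · n dS = ∭_V (∇ · F) dV.

Compute the divergence:
    ∇ · F = ∂F_x/∂x + ∂F_y/∂y + ∂F_z/∂z = 2y^2 + 2z^2 + 2x^2 = 2x^2 + 2y^2 + 2z^2.

V is a rectangular box, so dV = dx dy dz with 0 ≤ x ≤ 2, 0 ≤ y ≤ 5, 0 ≤ z ≤ 2.

Integrate (2x^2 + 2y^2 + 2z^2) over V as an iterated integral:

    ∭_V (∇·F) dV = ∫_0^{2} ∫_0^{5} ∫_0^{2} (2x^2 + 2y^2 + 2z^2) dz dy dx.

Inner (z from 0 to 2): 4x^2 + 4y^2 + 16/3.
Middle (y from 0 to 5): 20x^2 + 580/3.
Outer (x from 0 to 2): 440.

Therefore ∯_{∂V} F · n dS = 440.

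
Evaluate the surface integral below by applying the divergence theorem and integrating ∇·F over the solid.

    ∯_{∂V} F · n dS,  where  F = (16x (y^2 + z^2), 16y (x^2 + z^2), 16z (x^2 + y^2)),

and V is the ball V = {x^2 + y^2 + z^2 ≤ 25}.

By the divergence theorem,

    ∯_{∂V} F · n dS = ∭_V (∇ · F) dV.

Compute the divergence:
    ∇ · F = ∂F_x/∂x + ∂F_y/∂y + ∂F_z/∂z = 16y^2 + 16z^2 + 16x^2 + 16z^2 + 16x^2 + 16y^2 = 32x^2 + 32y^2 + 32z^2.

In spherical coordinates, x = ρ sin(φ) cos(θ), y = ρ sin(φ) sin(θ), z = ρ cos(φ), dV = ρ^2 sin(φ) dρ dφ dθ, with 0 ≤ ρ ≤ 5, 0 ≤ φ ≤ π, 0 ≤ θ ≤ 2π.

The integrand, after substitution and multiplying by the volume element, becomes (32ρ^2) · ρ^2 sin(φ), so

    ∭_V (∇·F) dV = ∫_0^{2π} ∫_0^{π} ∫_0^{5} (32ρ^2) · ρ^2 sin(φ) dρ dφ dθ.

Inner (ρ from 0 to 5): 20000sin(φ).
Middle (φ from 0 to π): 40000.
Outer (θ from 0 to 2π): 80000π.

Therefore ∯_{∂V} F · n dS = 80000π.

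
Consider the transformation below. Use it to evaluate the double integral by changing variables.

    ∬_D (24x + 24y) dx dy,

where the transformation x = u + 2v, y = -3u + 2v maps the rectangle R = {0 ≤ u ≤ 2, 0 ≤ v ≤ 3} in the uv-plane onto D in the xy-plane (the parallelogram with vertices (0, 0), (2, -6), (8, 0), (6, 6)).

Compute the Jacobian determinant of (x, y) with respect to (u, v):

    ∂(x,y)/∂(u,v) = | 1  2 | = (1)(2) - (2)(-3) = 8.
                   | -3  2 |

Its absolute value is |J| = 8 (the area scaling factor).

Substituting x = u + 2v, y = -3u + 2v into the integrand,

    24x + 24y → -48u + 96v,

so the integral becomes

    ∬_R (-48u + 96v) · |J| du dv = ∫_0^2 ∫_0^3 (-384u + 768v) dv du.

Inner (v): 3456 - 1152u.
Outer (u): 4608.

Therefore ∬_D (24x + 24y) dx dy = 4608.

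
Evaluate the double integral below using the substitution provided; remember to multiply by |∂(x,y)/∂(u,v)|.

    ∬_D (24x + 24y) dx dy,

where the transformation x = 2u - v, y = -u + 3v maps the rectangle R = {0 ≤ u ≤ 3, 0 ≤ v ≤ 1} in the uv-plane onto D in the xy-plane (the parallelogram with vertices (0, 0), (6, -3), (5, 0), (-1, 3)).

Compute the Jacobian determinant of (x, y) with respect to (u, v):

    ∂(x,y)/∂(u,v) = | 2  -1 | = (2)(3) - (-1)(-1) = 5.
                   | -1  3 |

Its absolute value is |J| = 5 (the area scaling factor).

Substituting x = 2u - v, y = -u + 3v into the integrand,

    24x + 24y → 24u + 48v,

so the integral becomes

    ∬_R (24u + 48v) · |J| du dv = ∫_0^3 ∫_0^1 (120u + 240v) dv du.

Inner (v): 120u + 120.
Outer (u): 900.

Therefore ∬_D (24x + 24y) dx dy = 900.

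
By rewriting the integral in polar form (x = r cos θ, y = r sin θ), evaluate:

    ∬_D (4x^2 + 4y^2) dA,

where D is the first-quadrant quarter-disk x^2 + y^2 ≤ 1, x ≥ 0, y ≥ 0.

The region D is 0 ≤ r ≤ 1, 0 ≤ θ ≤ π/2 in polar coordinates, where x = r cos(θ), y = r sin(θ), and dA = r dr dθ.

Under the substitution, the integrand becomes 4r^2, so

    ∬_D (4x^2 + 4y^2) dA = ∫_{0}^{π/2} ∫_{0}^{1} (4r^2) · r dr dθ.

Inner integral (in r): ∫_{0}^{1} (4r^2) · r dr = 1.

Outer integral (in θ): ∫_{0}^{π/2} (1) dθ = π/2.

Therefore ∬_D (4x^2 + 4y^2) dA = π/2.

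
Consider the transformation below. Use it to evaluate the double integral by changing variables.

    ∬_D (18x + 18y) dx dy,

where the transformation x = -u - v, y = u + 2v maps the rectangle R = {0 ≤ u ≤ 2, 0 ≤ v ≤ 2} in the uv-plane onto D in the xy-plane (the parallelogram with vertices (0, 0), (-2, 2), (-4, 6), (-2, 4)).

Compute the Jacobian determinant of (x, y) with respect to (u, v):

    ∂(x,y)/∂(u,v) = | -1  -1 | = (-1)(2) - (-1)(1) = -1.
                   | 1  2 |

Its absolute value is |J| = 1 (the area scaling factor).

Substituting x = -u - v, y = u + 2v into the integrand,

    18x + 18y → 18v,

so the integral becomes

    ∬_R (18v) · |J| du dv = ∫_0^2 ∫_0^2 (18v) dv du.

Inner (v): 36.
Outer (u): 72.

Therefore ∬_D (18x + 18y) dx dy = 72.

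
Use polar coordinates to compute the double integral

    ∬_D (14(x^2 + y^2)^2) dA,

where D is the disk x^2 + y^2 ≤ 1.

The region D is 0 ≤ r ≤ 1, 0 ≤ θ ≤ 2π in polar coordinates, where x = r cos(θ), y = r sin(θ), and dA = r dr dθ.

Under the substitution, the integrand becomes 14r^4, so

    ∬_D (14(x^2 + y^2)^2) dA = ∫_{0}^{2π} ∫_{0}^{1} (14r^4) · r dr dθ.

Inner integral (in r): ∫_{0}^{1} (14r^4) · r dr = 7/3.

Outer integral (in θ): ∫_{0}^{2π} (7/3) dθ = 14π/3.

Therefore ∬_D (14(x^2 + y^2)^2) dA = 14π/3.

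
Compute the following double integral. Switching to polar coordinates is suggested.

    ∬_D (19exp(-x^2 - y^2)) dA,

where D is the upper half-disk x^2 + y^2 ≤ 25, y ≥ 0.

The region D is 0 ≤ r ≤ 5, 0 ≤ θ ≤ π in polar coordinates, where x = r cos(θ), y = r sin(θ), and dA = r dr dθ.

Under the substitution, the integrand becomes 19exp(-r^2), so

    ∬_D (19exp(-x^2 - y^2)) dA = ∫_{0}^{π} ∫_{0}^{5} (19exp(-r^2)) · r dr dθ.

Inner integral (in r): ∫_{0}^{5} (19exp(-r^2)) · r dr = 19/2 - 19exp(-25)/2.

Outer integral (in θ): ∫_{0}^{π} (19/2 - 19exp(-25)/2) dθ = -19π (1 - exp(25))exp(-25)/2.

Therefore ∬_D (19exp(-x^2 - y^2)) dA = -19π (1 - exp(25))exp(-25)/2.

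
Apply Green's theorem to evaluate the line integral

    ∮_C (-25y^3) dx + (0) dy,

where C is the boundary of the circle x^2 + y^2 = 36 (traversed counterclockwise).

Green's theorem converts the closed line integral into a double integral over the enclosed region D:

    ∮_C P dx + Q dy = ∬_D (∂Q/∂x - ∂P/∂y) dA.

Here P = -25y^3, Q = 0, so

    ∂Q/∂x = 0,    ∂P/∂y = -75y^2,
    ∂Q/∂x - ∂P/∂y = 75y^2.

D is the region x^2 + y^2 ≤ 36. Evaluating the double integral:

In polar coordinates (x = r cos θ, y = r sin θ, dA = r dr dθ) the integrand becomes 75r^2sin(θ)^2, so

    ∬_D (75y^2) dA = ∫_0^{2π} ∫_0^{6} (75r^2sin(θ)^2) · r dr dθ.

Inner (r from 0 to 6): 24300sin(θ)^2.
Outer (θ from 0 to 2π): 24300π.

Therefore ∮_C P dx + Q dy = 24300π.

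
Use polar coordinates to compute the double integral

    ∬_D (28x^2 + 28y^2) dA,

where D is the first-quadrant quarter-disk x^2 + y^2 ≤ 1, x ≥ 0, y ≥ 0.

The region D is 0 ≤ r ≤ 1, 0 ≤ θ ≤ π/2 in polar coordinates, where x = r cos(θ), y = r sin(θ), and dA = r dr dθ.

Under the substitution, the integrand becomes 28r^2, so

    ∬_D (28x^2 + 28y^2) dA = ∫_{0}^{π/2} ∫_{0}^{1} (28r^2) · r dr dθ.

Inner integral (in r): ∫_{0}^{1} (28r^2) · r dr = 7.

Outer integral (in θ): ∫_{0}^{π/2} (7) dθ = 7π/2.

Therefore ∬_D (28x^2 + 28y^2) dA = 7π/2.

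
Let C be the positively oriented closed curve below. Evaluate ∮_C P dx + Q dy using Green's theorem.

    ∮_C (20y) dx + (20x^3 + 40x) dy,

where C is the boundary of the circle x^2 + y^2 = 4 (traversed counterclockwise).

Green's theorem converts the closed line integral into a double integral over the enclosed region D:

    ∮_C P dx + Q dy = ∬_D (∂Q/∂x - ∂P/∂y) dA.

Here P = 20y, Q = 20x^3 + 40x, so

    ∂Q/∂x = 60x^2 + 40,    ∂P/∂y = 20,
    ∂Q/∂x - ∂P/∂y = 60x^2 + 20.

D is the region x^2 + y^2 ≤ 4. Evaluating the double integral:

In polar coordinates (x = r cos θ, y = r sin θ, dA = r dr dθ) the integrand becomes 60r^2cos(θ)^2 + 20, so

    ∬_D (60x^2 + 20) dA = ∫_0^{2π} ∫_0^{2} (60r^2cos(θ)^2 + 20) · r dr dθ.

Inner (r from 0 to 2): 240cos(θ)^2 + 40.
Outer (θ from 0 to 2π): 320π.

Therefore ∮_C P dx + Q dy = 320π.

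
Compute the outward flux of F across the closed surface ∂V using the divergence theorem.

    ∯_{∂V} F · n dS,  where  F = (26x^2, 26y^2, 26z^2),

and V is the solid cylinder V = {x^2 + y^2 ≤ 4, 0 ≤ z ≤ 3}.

By the divergence theorem,

    ∯_{∂V} F · n dS = ∭_V (∇ · F) dV.

Compute the divergence:
    ∇ · F = ∂F_x/∂x + ∂F_y/∂y + ∂F_z/∂z = 52x + 52y + 52z.

In cylindrical coordinates, x = r cos(θ), y = r sin(θ), z = z, dV = r dr dθ dz, with 0 ≤ r ≤ 2, 0 ≤ θ ≤ 2π, 0 ≤ z ≤ 3.

The integrand, after substitution and multiplying by the volume element, becomes (52sqrt(2)r sin(θ + π/4) + 52z) · r, so

    ∭_V (∇·F) dV = ∫_0^{2π} ∫_0^{2} ∫_0^{3} (52sqrt(2)r sin(θ + π/4) + 52z) · r dz dr dθ.

Inner (z from 0 to 3): 78r (2sqrt(2)r sin(θ + π/4) + 3).
Middle (r from 0 to 2): 416sqrt(2)sin(θ + π/4) + 468.
Outer (θ from 0 to 2π): 936π.

Therefore ∯_{∂V} F · n dS = 936π.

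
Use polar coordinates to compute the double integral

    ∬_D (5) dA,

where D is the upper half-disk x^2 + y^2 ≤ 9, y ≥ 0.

The region D is 0 ≤ r ≤ 3, 0 ≤ θ ≤ π in polar coordinates, where x = r cos(θ), y = r sin(θ), and dA = r dr dθ.

Under the substitution, the integrand becomes 5, so

    ∬_D (5) dA = ∫_{0}^{π} ∫_{0}^{3} (5) · r dr dθ.

Inner integral (in r): ∫_{0}^{3} (5) · r dr = 45/2.

Outer integral (in θ): ∫_{0}^{π} (45/2) dθ = 45π/2.

Therefore ∬_D (5) dA = 45π/2.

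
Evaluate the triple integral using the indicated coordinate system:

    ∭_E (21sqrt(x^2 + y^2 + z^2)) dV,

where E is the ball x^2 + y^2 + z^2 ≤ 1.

In spherical coordinates, x = ρ sin(φ) cos(θ), y = ρ sin(φ) sin(θ), z = ρ cos(φ), and dV = ρ^2 sin(φ) dρ dφ dθ.

The integrand becomes 21ρ, so

    ∭_E (21sqrt(x^2 + y^2 + z^2)) dV = ∫_{0}^{2π} ∫_{0}^{π} ∫_{0}^{1} (21ρ) · ρ^2 sin(φ) dρ dφ dθ.

Inner (ρ): 21sin(φ)/4.
Middle (φ): 21/2.
Outer (θ): 21π.

Therefore the triple integral equals 21π.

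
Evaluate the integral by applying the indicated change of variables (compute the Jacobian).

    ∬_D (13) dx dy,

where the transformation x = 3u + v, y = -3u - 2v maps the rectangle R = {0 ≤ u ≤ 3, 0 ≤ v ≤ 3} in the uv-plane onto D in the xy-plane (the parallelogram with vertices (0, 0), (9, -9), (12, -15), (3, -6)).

Compute the Jacobian determinant of (x, y) with respect to (u, v):

    ∂(x,y)/∂(u,v) = | 3  1 | = (3)(-2) - (1)(-3) = -3.
                   | -3  -2 |

Its absolute value is |J| = 3 (the area scaling factor).

Substituting x = 3u + v, y = -3u - 2v into the integrand,

    13 → 13,

so the integral becomes

    ∬_R (13) · |J| du dv = ∫_0^3 ∫_0^3 (39) dv du.

Inner (v): 117.
Outer (u): 351.

Therefore ∬_D (13) dx dy = 351.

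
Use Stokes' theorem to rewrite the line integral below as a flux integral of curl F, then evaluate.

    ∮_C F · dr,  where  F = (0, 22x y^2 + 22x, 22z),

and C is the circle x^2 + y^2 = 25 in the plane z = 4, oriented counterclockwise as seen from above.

Let S be the flat disk x^2 + y^2 ≤ 25 in the plane z = 4, with upward unit normal n̂ = ẑ. By Stokes' theorem,

    ∮_C F · dr = ∬_S (∇ × F) · n̂ dS = ∬_D (curl F)_z dA,

where D is the disk x^2 + y^2 ≤ 25.

Compute the curl of F = (0, 22x y^2 + 22x, 22z):
    (∇ × F)_x = ∂F_z/∂y - ∂F_y/∂z = 0,
    (∇ × F)_y = ∂F_x/∂z - ∂F_z/∂x = 0,
    (∇ × F)_z = ∂F_y/∂x - ∂F_x/∂y = 22y^2 + 22.

On z = 4, (curl F)_z = 22y^2 + 22.

Convert to polar (x = r cos θ, y = r sin θ, dA = r dr dθ); the integrand becomes 22r^2sin(θ)^2 + 22, so

    ∬_D (curl F)_z dA = ∫_0^{2π} ∫_0^{5} (22r^2sin(θ)^2 + 22) · r dr dθ.

Inner (r from 0 to 5): 6875sin(θ)^2/2 + 275.
Outer (θ from 0 to 2π): 7975π/2.

Therefore ∮_C F · dr = 7975π/2.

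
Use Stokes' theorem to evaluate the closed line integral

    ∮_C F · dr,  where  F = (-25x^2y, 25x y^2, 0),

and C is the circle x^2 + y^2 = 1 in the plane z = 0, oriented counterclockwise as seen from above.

Let S be the flat disk x^2 + y^2 ≤ 1 in the plane z = 0, with upward unit normal n̂ = ẑ. By Stokes' theorem,

    ∮_C F · dr = ∬_S (∇ × F) · n̂ dS = ∬_D (curl F)_z dA,

where D is the disk x^2 + y^2 ≤ 1.

Compute the curl of F = (-25x^2y, 25x y^2, 0):
    (∇ × F)_x = ∂F_z/∂y - ∂F_y/∂z = 0,
    (∇ × F)_y = ∂F_x/∂z - ∂F_z/∂x = 0,
    (∇ × F)_z = ∂F_y/∂x - ∂F_x/∂y = 25x^2 + 25y^2.

On z = 0, (curl F)_z = 25x^2 + 25y^2.

Convert to polar (x = r cos θ, y = r sin θ, dA = r dr dθ); the integrand becomes 25r^2, so

    ∬_D (curl F)_z dA = ∫_0^{2π} ∫_0^{1} (25r^2) · r dr dθ.

Inner (r from 0 to 1): 25/4.
Outer (θ from 0 to 2π): 25π/2.

Therefore ∮_C F · dr = 25π/2.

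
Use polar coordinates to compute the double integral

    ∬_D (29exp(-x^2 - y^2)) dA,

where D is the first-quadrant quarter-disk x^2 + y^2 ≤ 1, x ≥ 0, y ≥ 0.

The region D is 0 ≤ r ≤ 1, 0 ≤ θ ≤ π/2 in polar coordinates, where x = r cos(θ), y = r sin(θ), and dA = r dr dθ.

Under the substitution, the integrand becomes 29exp(-r^2), so

    ∬_D (29exp(-x^2 - y^2)) dA = ∫_{0}^{π/2} ∫_{0}^{1} (29exp(-r^2)) · r dr dθ.

Inner integral (in r): ∫_{0}^{1} (29exp(-r^2)) · r dr = 29/2 - 29exp(-1)/2.

Outer integral (in θ): ∫_{0}^{π/2} (29/2 - 29exp(-1)/2) dθ = -29π (1 - e)exp(-1)/4.

Therefore ∬_D (29exp(-x^2 - y^2)) dA = -29π (1 - e)exp(-1)/4.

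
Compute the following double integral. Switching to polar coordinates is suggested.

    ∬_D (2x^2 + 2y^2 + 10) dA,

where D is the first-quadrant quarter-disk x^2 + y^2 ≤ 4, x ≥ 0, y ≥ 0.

The region D is 0 ≤ r ≤ 2, 0 ≤ θ ≤ π/2 in polar coordinates, where x = r cos(θ), y = r sin(θ), and dA = r dr dθ.

Under the substitution, the integrand becomes 2r^2 + 10, so

    ∬_D (2x^2 + 2y^2 + 10) dA = ∫_{0}^{π/2} ∫_{0}^{2} (2r^2 + 10) · r dr dθ.

Inner integral (in r): ∫_{0}^{2} (2r^2 + 10) · r dr = 28.

Outer integral (in θ): ∫_{0}^{π/2} (28) dθ = 14π.

Therefore ∬_D (2x^2 + 2y^2 + 10) dA = 14π.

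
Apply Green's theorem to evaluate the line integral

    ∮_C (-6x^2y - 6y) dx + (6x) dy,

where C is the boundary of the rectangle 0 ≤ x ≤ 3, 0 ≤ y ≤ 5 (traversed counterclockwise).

Green's theorem converts the closed line integral into a double integral over the enclosed region D:

    ∮_C P dx + Q dy = ∬_D (∂Q/∂x - ∂P/∂y) dA.

Here P = -6x^2y - 6y, Q = 6x, so

    ∂Q/∂x = 6,    ∂P/∂y = -6x^2 - 6,
    ∂Q/∂x - ∂P/∂y = 6x^2 + 12.

D is the region 0 ≤ x ≤ 3, 0 ≤ y ≤ 5. Evaluating the double integral:

    ∬_D (6x^2 + 12) dA = ∫_0^{3} ∫_0^{5} (6x^2 + 12) dy dx.

Inner (y from 0 to 5): 30x^2 + 60.
Outer (x from 0 to 3): 450.

Therefore ∮_C P dx + Q dy = 450.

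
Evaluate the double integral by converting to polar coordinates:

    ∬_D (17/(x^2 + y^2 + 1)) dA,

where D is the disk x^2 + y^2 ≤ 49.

The region D is 0 ≤ r ≤ 7, 0 ≤ θ ≤ 2π in polar coordinates, where x = r cos(θ), y = r sin(θ), and dA = r dr dθ.

Under the substitution, the integrand becomes 17/(r^2 + 1), so

    ∬_D (17/(x^2 + y^2 + 1)) dA = ∫_{0}^{2π} ∫_{0}^{7} (17/(r^2 + 1)) · r dr dθ.

Inner integral (in r): ∫_{0}^{7} (17/(r^2 + 1)) · r dr = 17log(50)/2.

Outer integral (in θ): ∫_{0}^{2π} (17log(50)/2) dθ = 17π log(50).

Therefore ∬_D (17/(x^2 + y^2 + 1)) dA = 17π log(50).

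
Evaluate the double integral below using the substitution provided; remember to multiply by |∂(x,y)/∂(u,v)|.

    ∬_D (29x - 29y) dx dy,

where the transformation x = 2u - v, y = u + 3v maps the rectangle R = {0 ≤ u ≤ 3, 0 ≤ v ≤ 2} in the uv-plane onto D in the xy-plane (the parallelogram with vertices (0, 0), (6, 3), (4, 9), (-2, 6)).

Compute the Jacobian determinant of (x, y) with respect to (u, v):

    ∂(x,y)/∂(u,v) = | 2  -1 | = (2)(3) - (-1)(1) = 7.
                   | 1  3 |

Its absolute value is |J| = 7 (the area scaling factor).

Substituting x = 2u - v, y = u + 3v into the integrand,

    29x - 29y → 29u - 116v,

so the integral becomes

    ∬_R (29u - 116v) · |J| du dv = ∫_0^3 ∫_0^2 (203u - 812v) dv du.

Inner (v): 406u - 1624.
Outer (u): -3045.

Therefore ∬_D (29x - 29y) dx dy = -3045.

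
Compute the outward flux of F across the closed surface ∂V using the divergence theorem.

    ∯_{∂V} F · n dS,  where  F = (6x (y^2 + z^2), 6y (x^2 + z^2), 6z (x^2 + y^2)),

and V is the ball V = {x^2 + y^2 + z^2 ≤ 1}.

By the divergence theorem,

    ∯_{∂V} F · n dS = ∭_V (∇ · F) dV.

Compute the divergence:
    ∇ · F = ∂F_x/∂x + ∂F_y/∂y + ∂F_z/∂z = 6y^2 + 6z^2 + 6x^2 + 6z^2 + 6x^2 + 6y^2 = 12x^2 + 12y^2 + 12z^2.

In spherical coordinates, x = ρ sin(φ) cos(θ), y = ρ sin(φ) sin(θ), z = ρ cos(φ), dV = ρ^2 sin(φ) dρ dφ dθ, with 0 ≤ ρ ≤ 1, 0 ≤ φ ≤ π, 0 ≤ θ ≤ 2π.

The integrand, after substitution and multiplying by the volume element, becomes (12ρ^2) · ρ^2 sin(φ), so

    ∭_V (∇·F) dV = ∫_0^{2π} ∫_0^{π} ∫_0^{1} (12ρ^2) · ρ^2 sin(φ) dρ dφ dθ.

Inner (ρ from 0 to 1): 12sin(φ)/5.
Middle (φ from 0 to π): 24/5.
Outer (θ from 0 to 2π): 48π/5.

Therefore ∯_{∂V} F · n dS = 48π/5.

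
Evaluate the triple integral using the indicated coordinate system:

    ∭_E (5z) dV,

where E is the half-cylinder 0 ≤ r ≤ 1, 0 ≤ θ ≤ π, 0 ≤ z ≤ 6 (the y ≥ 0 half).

In cylindrical coordinates, x = r cos(θ), y = r sin(θ), z = z, and dV = r dr dθ dz.

The integrand becomes 5z, so

    ∭_E (5z) dV = ∫_{0}^{π} ∫_{0}^{1} ∫_{0}^{6} (5z) · r dz dr dθ.

Inner (z): 90r.
Middle (r from 0 to 1): 45.
Outer (θ): 45π.

Therefore the triple integral equals 45π.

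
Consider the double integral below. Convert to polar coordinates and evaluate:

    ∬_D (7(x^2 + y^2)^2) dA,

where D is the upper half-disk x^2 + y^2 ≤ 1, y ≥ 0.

The region D is 0 ≤ r ≤ 1, 0 ≤ θ ≤ π in polar coordinates, where x = r cos(θ), y = r sin(θ), and dA = r dr dθ.

Under the substitution, the integrand becomes 7r^4, so

    ∬_D (7(x^2 + y^2)^2) dA = ∫_{0}^{π} ∫_{0}^{1} (7r^4) · r dr dθ.

Inner integral (in r): ∫_{0}^{1} (7r^4) · r dr = 7/6.

Outer integral (in θ): ∫_{0}^{π} (7/6) dθ = 7π/6.

Therefore ∬_D (7(x^2 + y^2)^2) dA = 7π/6.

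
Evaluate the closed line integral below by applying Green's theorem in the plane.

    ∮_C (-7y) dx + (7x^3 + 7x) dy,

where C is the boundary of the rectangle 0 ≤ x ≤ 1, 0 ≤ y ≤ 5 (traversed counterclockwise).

Green's theorem converts the closed line integral into a double integral over the enclosed region D:

    ∮_C P dx + Q dy = ∬_D (∂Q/∂x - ∂P/∂y) dA.

Here P = -7y, Q = 7x^3 + 7x, so

    ∂Q/∂x = 21x^2 + 7,    ∂P/∂y = -7,
    ∂Q/∂x - ∂P/∂y = 21x^2 + 14.

D is the region 0 ≤ x ≤ 1, 0 ≤ y ≤ 5. Evaluating the double integral:

    ∬_D (21x^2 + 14) dA = ∫_0^{1} ∫_0^{5} (21x^2 + 14) dy dx.

Inner (y from 0 to 5): 105x^2 + 70.
Outer (x from 0 to 1): 105.

Therefore ∮_C P dx + Q dy = 105.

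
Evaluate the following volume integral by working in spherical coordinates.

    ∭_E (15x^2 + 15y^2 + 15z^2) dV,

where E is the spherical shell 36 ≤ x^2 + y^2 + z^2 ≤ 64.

In spherical coordinates, x = ρ sin(φ) cos(θ), y = ρ sin(φ) sin(θ), z = ρ cos(φ), and dV = ρ^2 sin(φ) dρ dφ dθ.

The integrand becomes 15ρ^2, so

    ∭_E (15x^2 + 15y^2 + 15z^2) dV = ∫_{0}^{2π} ∫_{0}^{π} ∫_{6}^{8} (15ρ^2) · ρ^2 sin(φ) dρ dφ dθ.

Inner (ρ): 74976sin(φ).
Middle (φ): 149952.
Outer (θ): 299904π.

Therefore the triple integral equals 299904π.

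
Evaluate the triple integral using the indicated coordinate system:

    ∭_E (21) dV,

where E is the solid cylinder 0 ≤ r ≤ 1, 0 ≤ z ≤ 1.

In cylindrical coordinates, x = r cos(θ), y = r sin(θ), z = z, and dV = r dr dθ dz.

The integrand becomes 21, so

    ∭_E (21) dV = ∫_{0}^{2π} ∫_{0}^{1} ∫_{0}^{1} (21) · r dz dr dθ.

Inner (z): 21r.
Middle (r from 0 to 1): 21/2.
Outer (θ): 21π.

Therefore the triple integral equals 21π.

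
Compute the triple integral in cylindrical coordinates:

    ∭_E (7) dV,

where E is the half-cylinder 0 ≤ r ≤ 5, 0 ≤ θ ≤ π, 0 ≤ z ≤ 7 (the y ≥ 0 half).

In cylindrical coordinates, x = r cos(θ), y = r sin(θ), z = z, and dV = r dr dθ dz.

The integrand becomes 7, so

    ∭_E (7) dV = ∫_{0}^{π} ∫_{0}^{5} ∫_{0}^{7} (7) · r dz dr dθ.

Inner (z): 49r.
Middle (r from 0 to 5): 1225/2.
Outer (θ): 1225π/2.

Therefore the triple integral equals 1225π/2.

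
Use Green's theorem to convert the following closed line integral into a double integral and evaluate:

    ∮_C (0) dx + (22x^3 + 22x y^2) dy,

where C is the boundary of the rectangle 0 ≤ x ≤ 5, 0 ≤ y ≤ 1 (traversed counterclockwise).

Green's theorem converts the closed line integral into a double integral over the enclosed region D:

    ∮_C P dx + Q dy = ∬_D (∂Q/∂x - ∂P/∂y) dA.

Here P = 0, Q = 22x^3 + 22x y^2, so

    ∂Q/∂x = 66x^2 + 22y^2,    ∂P/∂y = 0,
    ∂Q/∂x - ∂P/∂y = 66x^2 + 22y^2.

D is the region 0 ≤ x ≤ 5, 0 ≤ y ≤ 1. Evaluating the double integral:

    ∬_D (66x^2 + 22y^2) dA = ∫_0^{5} ∫_0^{1} (66x^2 + 22y^2) dy dx.

Inner (y from 0 to 1): 66x^2 + 22/3.
Outer (x from 0 to 5): 8360/3.

Therefore ∮_C P dx + Q dy = 8360/3.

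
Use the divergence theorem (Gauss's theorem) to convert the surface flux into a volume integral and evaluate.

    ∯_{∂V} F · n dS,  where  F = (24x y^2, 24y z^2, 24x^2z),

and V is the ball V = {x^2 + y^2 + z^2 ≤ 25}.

By the divergence theorem,

    ∯_{∂V} F · n dS = ∭_V (∇ · F) dV.

Compute the divergence:
    ∇ · F = ∂F_x/∂x + ∂F_y/∂y + ∂F_z/∂z = 24y^2 + 24z^2 + 24x^2 = 24x^2 + 24y^2 + 24z^2.

In spherical coordinates, x = ρ sin(φ) cos(θ), y = ρ sin(φ) sin(θ), z = ρ cos(φ), dV = ρ^2 sin(φ) dρ dφ dθ, with 0 ≤ ρ ≤ 5, 0 ≤ φ ≤ π, 0 ≤ θ ≤ 2π.

The integrand, after substitution and multiplying by the volume element, becomes (24ρ^2) · ρ^2 sin(φ), so

    ∭_V (∇·F) dV = ∫_0^{2π} ∫_0^{π} ∫_0^{5} (24ρ^2) · ρ^2 sin(φ) dρ dφ dθ.

Inner (ρ from 0 to 5): 15000sin(φ).
Middle (φ from 0 to π): 30000.
Outer (θ from 0 to 2π): 60000π.

Therefore ∯_{∂V} F · n dS = 60000π.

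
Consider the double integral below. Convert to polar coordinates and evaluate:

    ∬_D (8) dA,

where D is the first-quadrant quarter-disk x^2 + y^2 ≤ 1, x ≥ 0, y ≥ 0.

The region D is 0 ≤ r ≤ 1, 0 ≤ θ ≤ π/2 in polar coordinates, where x = r cos(θ), y = r sin(θ), and dA = r dr dθ.

Under the substitution, the integrand becomes 8, so

    ∬_D (8) dA = ∫_{0}^{π/2} ∫_{0}^{1} (8) · r dr dθ.

Inner integral (in r): ∫_{0}^{1} (8) · r dr = 4.

Outer integral (in θ): ∫_{0}^{π/2} (4) dθ = 2π.

Therefore ∬_D (8) dA = 2π.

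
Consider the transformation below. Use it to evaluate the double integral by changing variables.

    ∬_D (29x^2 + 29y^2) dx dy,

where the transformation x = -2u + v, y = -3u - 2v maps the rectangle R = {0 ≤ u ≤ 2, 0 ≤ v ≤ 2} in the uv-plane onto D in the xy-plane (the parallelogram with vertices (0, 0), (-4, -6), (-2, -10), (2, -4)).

Compute the Jacobian determinant of (x, y) with respect to (u, v):

    ∂(x,y)/∂(u,v) = | -2  1 | = (-2)(-2) - (1)(-3) = 7.
                   | -3  -2 |

Its absolute value is |J| = 7 (the area scaling factor).

Substituting x = -2u + v, y = -3u - 2v into the integrand,

    29x^2 + 29y^2 → 377u^2 + 232u v + 145v^2,

so the integral becomes

    ∬_R (377u^2 + 232u v + 145v^2) · |J| du dv = ∫_0^2 ∫_0^2 (2639u^2 + 1624u v + 1015v^2) dv du.

Inner (v): 5278u^2 + 3248u + 8120/3.
Outer (u): 25984.

Therefore ∬_D (29x^2 + 29y^2) dx dy = 25984.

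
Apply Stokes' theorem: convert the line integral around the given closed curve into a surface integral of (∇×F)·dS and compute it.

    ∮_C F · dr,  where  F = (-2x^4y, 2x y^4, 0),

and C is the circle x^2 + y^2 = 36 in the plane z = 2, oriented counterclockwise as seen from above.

Let S be the flat disk x^2 + y^2 ≤ 36 in the plane z = 2, with upward unit normal n̂ = ẑ. By Stokes' theorem,

    ∮_C F · dr = ∬_S (∇ × F) · n̂ dS = ∬_D (curl F)_z dA,

where D is the disk x^2 + y^2 ≤ 36.

Compute the curl of F = (-2x^4y, 2x y^4, 0):
    (∇ × F)_x = ∂F_z/∂y - ∂F_y/∂z = 0,
    (∇ × F)_y = ∂F_x/∂z - ∂F_z/∂x = 0,
    (∇ × F)_z = ∂F_y/∂x - ∂F_x/∂y = 2x^4 + 2y^4.

On z = 2, (curl F)_z = 2x^4 + 2y^4.

Convert to polar (x = r cos θ, y = r sin θ, dA = r dr dθ); the integrand becomes 2r^4(sin(θ)^4 + cos(θ)^4), so

    ∬_D (curl F)_z dA = ∫_0^{2π} ∫_0^{6} (2r^4(sin(θ)^4 + cos(θ)^4)) · r dr dθ.

Inner (r from 0 to 6): 15552sin(θ)^4 + 15552cos(θ)^4.
Outer (θ from 0 to 2π): 23328π.

Therefore ∮_C F · dr = 23328π.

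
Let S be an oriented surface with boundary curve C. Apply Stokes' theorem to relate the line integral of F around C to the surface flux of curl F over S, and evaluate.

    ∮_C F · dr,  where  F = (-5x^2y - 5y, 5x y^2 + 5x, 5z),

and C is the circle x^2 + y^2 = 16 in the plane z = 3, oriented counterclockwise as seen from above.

Let S be the flat disk x^2 + y^2 ≤ 16 in the plane z = 3, with upward unit normal n̂ = ẑ. By Stokes' theorem,

    ∮_C F · dr = ∬_S (∇ × F) · n̂ dS = ∬_D (curl F)_z dA,

where D is the disk x^2 + y^2 ≤ 16.

Compute the curl of F = (-5x^2y - 5y, 5x y^2 + 5x, 5z):
    (∇ × F)_x = ∂F_z/∂y - ∂F_y/∂z = 0,
    (∇ × F)_y = ∂F_x/∂z - ∂F_z/∂x = 0,
    (∇ × F)_z = ∂F_y/∂x - ∂F_x/∂y = 5x^2 + 5y^2 + 10.

On z = 3, (curl F)_z = 5x^2 + 5y^2 + 10.

Convert to polar (x = r cos θ, y = r sin θ, dA = r dr dθ); the integrand becomes 5r^2 + 10, so

    ∬_D (curl F)_z dA = ∫_0^{2π} ∫_0^{4} (5r^2 + 10) · r dr dθ.

Inner (r from 0 to 4): 400.
Outer (θ from 0 to 2π): 800π.

Therefore ∮_C F · dr = 800π.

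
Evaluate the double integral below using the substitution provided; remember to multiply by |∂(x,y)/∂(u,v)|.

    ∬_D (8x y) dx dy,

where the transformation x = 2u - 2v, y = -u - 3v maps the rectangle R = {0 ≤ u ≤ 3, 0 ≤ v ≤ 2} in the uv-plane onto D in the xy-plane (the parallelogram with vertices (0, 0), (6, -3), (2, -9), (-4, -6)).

Compute the Jacobian determinant of (x, y) with respect to (u, v):

    ∂(x,y)/∂(u,v) = | 2  -2 | = (2)(-3) - (-2)(-1) = -8.
                   | -1  -3 |

Its absolute value is |J| = 8 (the area scaling factor).

Substituting x = 2u - 2v, y = -u - 3v into the integrand,

    8x y → -16u^2 - 32u v + 48v^2,

so the integral becomes

    ∬_R (-16u^2 - 32u v + 48v^2) · |J| du dv = ∫_0^3 ∫_0^2 (-128u^2 - 256u v + 384v^2) dv du.

Inner (v): -256u^2 - 512u + 1024.
Outer (u): -1536.

Therefore ∬_D (8x y) dx dy = -1536.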